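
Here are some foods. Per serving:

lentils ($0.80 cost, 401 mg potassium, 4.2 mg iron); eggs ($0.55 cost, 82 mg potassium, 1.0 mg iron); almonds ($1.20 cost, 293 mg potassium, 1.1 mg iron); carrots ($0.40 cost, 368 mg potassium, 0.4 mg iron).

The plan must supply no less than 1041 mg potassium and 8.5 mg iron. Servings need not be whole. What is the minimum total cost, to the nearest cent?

$1.84

lentils only: max(1041/401, 8.5/4.2) = 2.596 servings → $2.08.
eggs only: max(1041/82, 8.5/1.0) = 12.7 servings → $6.98.
almonds only: max(1041/293, 8.5/1.1) = 7.727 servings → $9.27.
carrots only: max(1041/368, 8.5/0.4) = 21.25 servings → $8.50.
lentils + eggs: the both-tight solution has a negative serving — not a feasible corner.
lentils + almonds with both tight: 1.704 servings and 1.221 servings → $2.83.
lentils + carrots with both tight: 1.958 servings and 0.6957 servings → $1.84.
eggs + almonds with both tight: 6.634 servings and 1.696 servings → $5.68.
eggs + carrots with both tight: 8.089 servings and 1.026 servings → $4.86.
almonds + carrots: the both-tight solution has a negative serving — not a feasible corner.
So the least-cost plan costs $1.84.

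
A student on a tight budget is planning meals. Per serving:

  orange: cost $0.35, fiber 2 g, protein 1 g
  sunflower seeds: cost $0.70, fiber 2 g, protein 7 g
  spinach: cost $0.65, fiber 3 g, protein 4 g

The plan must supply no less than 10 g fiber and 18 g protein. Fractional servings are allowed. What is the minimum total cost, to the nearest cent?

orange only: max(10/2, 18/1) = 18 servings → $6.30.
sunflower seeds only: max(10/2, 18/7) = 5 servings → $3.50.
spinach only: max(10/3, 18/4) = 4.5 servings → $2.92.
orange + sunflower seeds with both tight: 2.833 servings and 2.167 servings → $2.51.
orange + spinach: the both-tight solution has a negative serving — not a feasible corner.
sunflower seeds + spinach with both tight: 1.077 servings and 2.615 servings → $2.45.
So the least-cost plan costs $2.45.

$2.45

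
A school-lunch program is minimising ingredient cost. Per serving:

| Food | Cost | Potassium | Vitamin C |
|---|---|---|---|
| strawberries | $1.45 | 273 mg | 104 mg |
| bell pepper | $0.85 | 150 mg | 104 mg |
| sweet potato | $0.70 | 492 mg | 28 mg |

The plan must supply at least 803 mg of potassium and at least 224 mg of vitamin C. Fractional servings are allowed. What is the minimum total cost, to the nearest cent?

strawberries only: max(803/273, 224/104) = 2.941 servings → $4.27.
bell pepper only: max(803/150, 224/104) = 5.353 servings → $4.55.
sweet potato only: max(803/492, 224/28) = 8 servings → $5.60.
strawberries + bell pepper with both targets exact would need a negative amount; discard.
strawberries + sweet potato with both tight: 2.016 servings and 0.5137 servings → $3.28.
bell pepper + sweet potato with both tight: 1.868 servings and 1.063 servings → $2.33.
Cheapest feasible corner: $2.33.

$2.33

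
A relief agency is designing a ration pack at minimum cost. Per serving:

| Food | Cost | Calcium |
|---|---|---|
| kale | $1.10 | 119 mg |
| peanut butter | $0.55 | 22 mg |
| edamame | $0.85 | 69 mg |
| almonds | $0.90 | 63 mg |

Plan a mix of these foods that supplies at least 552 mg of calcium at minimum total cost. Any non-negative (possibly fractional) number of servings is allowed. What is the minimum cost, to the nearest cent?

$5.10

Cost per mg of calcium: kale $0.0092, edamame $0.0123, almonds $0.0143, peanut butter $0.0250.
With no serving limits, use only kale: 552 mg / 119 mg = 4.639 servings × $1.10 = $5.10.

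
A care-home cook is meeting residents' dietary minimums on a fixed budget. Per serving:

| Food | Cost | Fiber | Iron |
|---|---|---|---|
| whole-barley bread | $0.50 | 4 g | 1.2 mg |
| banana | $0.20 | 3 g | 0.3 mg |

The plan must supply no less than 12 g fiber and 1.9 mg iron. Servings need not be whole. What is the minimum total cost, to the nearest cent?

$1.00

whole-barley bread only: max(12/4, 1.9/1.2) = 3 servings → $1.50.
banana only: max(12/3, 1.9/0.3) = 6.333 servings → $1.27.
whole-barley bread + banana with both tight: 0.875 servings and 2.833 servings → $1.00.
Cheapest feasible corner: $1.00.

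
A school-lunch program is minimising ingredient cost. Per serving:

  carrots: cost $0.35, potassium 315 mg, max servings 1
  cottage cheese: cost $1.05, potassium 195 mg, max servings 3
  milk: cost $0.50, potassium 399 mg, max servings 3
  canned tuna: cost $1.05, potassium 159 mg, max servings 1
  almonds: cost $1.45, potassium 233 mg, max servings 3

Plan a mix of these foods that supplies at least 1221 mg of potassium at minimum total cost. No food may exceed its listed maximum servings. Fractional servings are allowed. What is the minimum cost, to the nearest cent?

Cost per mg of potassium: carrots $0.0011, milk $0.0013, cottage cheese $0.0054, almonds $0.0062, canned tuna $0.0066.
Take 1 serving of carrots: +315.0 mg potassium for $0.35 (total $0.35, still need 906.0 mg).
Take 2.271 servings of milk: +906.0 mg potassium for $1.14 (total $1.49, still need 0.0 mg).
Greedy by cheapest-per-mg is optimal for a single linear constraint, so the minimum cost is $1.49.

$1.49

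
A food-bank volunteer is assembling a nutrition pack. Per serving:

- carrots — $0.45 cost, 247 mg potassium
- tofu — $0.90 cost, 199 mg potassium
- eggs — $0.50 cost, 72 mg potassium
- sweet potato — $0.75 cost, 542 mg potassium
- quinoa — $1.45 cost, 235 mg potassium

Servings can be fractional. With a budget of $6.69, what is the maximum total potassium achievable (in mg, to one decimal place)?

4834.6 mg

Potassium per dollar: sweet potato 722.7, carrots 548.9, tofu 221.1, quinoa 162.1, eggs 144.
With no serving limits, spend the whole cost allowance on sweet potato: $6.69 / $0.75 × 542 mg = 4834.6 mg.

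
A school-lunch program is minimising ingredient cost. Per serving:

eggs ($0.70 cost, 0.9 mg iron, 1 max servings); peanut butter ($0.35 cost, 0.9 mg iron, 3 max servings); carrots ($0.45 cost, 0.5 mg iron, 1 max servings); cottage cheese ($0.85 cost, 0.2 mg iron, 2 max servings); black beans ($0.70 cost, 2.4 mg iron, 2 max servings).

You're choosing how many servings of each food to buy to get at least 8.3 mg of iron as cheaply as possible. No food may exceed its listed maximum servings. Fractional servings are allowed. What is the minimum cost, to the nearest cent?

$3.07

Cost per mg of iron: black beans $0.2917, peanut butter $0.3889, eggs $0.7778, carrots $0.9000, cottage cheese $4.2500.
Take 2 servings of black beans: +4.8 mg iron for $1.40 (total $1.40, still need 3.5 mg).
Take 3 servings of peanut butter: +2.7 mg iron for $1.05 (total $2.45, still need 0.8 mg).
Take 0.8889 servings of eggs: +0.8 mg iron for $0.62 (total $3.07, still need 0.0 mg).
Filling from the cheapest source first is optimal under one linear minimum: $3.07.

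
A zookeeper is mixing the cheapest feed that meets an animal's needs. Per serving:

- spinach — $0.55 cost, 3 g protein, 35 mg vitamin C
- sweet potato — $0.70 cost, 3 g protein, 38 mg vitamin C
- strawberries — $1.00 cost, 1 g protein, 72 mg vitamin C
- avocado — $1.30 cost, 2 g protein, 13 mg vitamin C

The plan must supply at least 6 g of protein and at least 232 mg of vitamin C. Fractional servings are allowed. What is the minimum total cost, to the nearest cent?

Compare the cost at each extreme point of the feasible region.
spinach only: max(6/3, 232/35) = 6.629 servings → $3.65.
sweet potato only: max(6/3, 232/38) = 6.105 servings → $4.27.
strawberries only: max(6/1, 232/72) = 6 servings → $6.00.
avocado only: max(6/2, 232/13) = 17.85 servings → $23.20.
spinach + sweet potato: intersection lies outside the first quadrant.
spinach + strawberries with both tight: 1.105 servings and 2.685 servings → $3.29.
spinach + avocado: intersection lies outside the first quadrant.
sweet potato + strawberries with both tight: 1.124 servings and 2.629 servings → $3.42.
sweet potato + avocado with both targets exact would need a negative amount; discard.
strawberries + avocado with both tight: 2.947 servings and 1.527 servings → $4.93.
Cheapest feasible corner: $3.29.

$3.29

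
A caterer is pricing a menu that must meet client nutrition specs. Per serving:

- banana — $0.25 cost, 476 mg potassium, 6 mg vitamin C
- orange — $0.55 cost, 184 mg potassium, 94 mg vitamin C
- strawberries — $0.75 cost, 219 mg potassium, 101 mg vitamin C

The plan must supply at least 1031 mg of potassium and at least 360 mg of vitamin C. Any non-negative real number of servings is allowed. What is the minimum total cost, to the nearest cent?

$2.26

banana only: max(1031/476, 360/6) = 60 servings → $15.00.
orange only: max(1031/184, 360/94) = 5.603 servings → $3.08.
strawberries only: max(1031/219, 360/101) = 4.708 servings → $3.53.
banana + orange with both tight: 0.7029 servings and 3.785 servings → $2.26.
banana + strawberries with both tight: 0.5408 servings and 3.532 servings → $2.78.
orange + strawberries: intersection lies outside the first quadrant.
So the least-cost plan costs $2.26.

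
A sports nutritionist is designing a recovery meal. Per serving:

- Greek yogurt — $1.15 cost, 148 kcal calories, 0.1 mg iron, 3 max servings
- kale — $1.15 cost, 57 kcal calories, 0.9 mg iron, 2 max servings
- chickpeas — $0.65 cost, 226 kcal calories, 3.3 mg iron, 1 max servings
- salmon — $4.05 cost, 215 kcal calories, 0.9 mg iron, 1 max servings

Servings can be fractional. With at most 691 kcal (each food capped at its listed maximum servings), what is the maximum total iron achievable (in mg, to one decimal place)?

Iron per kcal: kale 0.01579, chickpeas 0.0146, salmon 0.004186, Greek yogurt 0.0006757.
Take 2 servings of kale: uses 114 kcal, +1.8 mg iron (running total 1.8 mg).
Take 1 serving of chickpeas: uses 226 kcal, +3.3 mg iron (running total 5.1 mg).
Take 1 serving of salmon: uses 215 kcal, +0.9 mg iron (running total 6.0 mg).
Take 0.9189 servings of Greek yogurt: uses 136 kcal, +0.1 mg iron (running total 6.1 mg).
Filling greedily by iron-per-kcal is optimal for one linear limit, giving 6.1 mg.

6.1 mg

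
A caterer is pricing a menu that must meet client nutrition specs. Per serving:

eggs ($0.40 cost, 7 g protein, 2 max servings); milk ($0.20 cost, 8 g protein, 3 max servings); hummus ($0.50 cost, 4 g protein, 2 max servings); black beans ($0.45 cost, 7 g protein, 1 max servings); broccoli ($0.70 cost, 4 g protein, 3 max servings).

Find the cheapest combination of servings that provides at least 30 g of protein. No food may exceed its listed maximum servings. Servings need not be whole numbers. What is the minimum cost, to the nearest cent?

Cost per g of protein: milk $0.0250, eggs $0.0571, black beans $0.0643, hummus $0.1250, broccoli $0.1750.
Take 3 servings of milk: +24.0 g protein for $0.60 (total $0.60, still need 6.0 g).
Take 0.8571 servings of eggs: +6.0 g protein for $0.34 (total $0.94, still need 0.0 g).
Filling from the cheapest source first is optimal under one linear minimum: $0.94.

$0.94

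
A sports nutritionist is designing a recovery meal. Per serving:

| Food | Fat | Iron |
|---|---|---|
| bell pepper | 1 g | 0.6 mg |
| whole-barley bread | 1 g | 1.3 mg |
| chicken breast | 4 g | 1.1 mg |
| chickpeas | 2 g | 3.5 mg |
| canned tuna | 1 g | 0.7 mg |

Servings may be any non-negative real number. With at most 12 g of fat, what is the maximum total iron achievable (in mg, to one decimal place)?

21.0 mg

Iron per g fat: chickpeas 1.75, whole-barley bread 1.3, canned tuna 0.7, bell pepper 0.6, chicken breast 0.275.
With no serving limits, spend the whole fat allowance on chickpeas: 12 g / 2 g × 3.5 mg = 21.0 mg.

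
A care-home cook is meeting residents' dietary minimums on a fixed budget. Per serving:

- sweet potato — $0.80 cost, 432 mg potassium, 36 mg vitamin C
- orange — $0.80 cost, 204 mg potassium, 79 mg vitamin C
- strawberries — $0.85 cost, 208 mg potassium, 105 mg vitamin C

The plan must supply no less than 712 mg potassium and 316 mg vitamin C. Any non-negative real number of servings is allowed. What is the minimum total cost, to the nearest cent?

$2.68

A basic optimal solution has at most two foods positive. Try each food alone and each pair with both targets met exactly.
sweet potato only: max(712/432, 316/36) = 8.778 servings → $7.02.
orange only: max(712/204, 316/79) = 4 servings → $3.20.
strawberries only: max(712/208, 316/105) = 3.423 servings → $2.91.
sweet potato + orange: intersection lies outside the first quadrant.
sweet potato + strawberries with both tight: 0.2385 servings and 2.928 servings → $2.68.
orange + strawberries with both tight: 1.811 servings and 1.647 servings → $2.85.
Cheapest feasible corner: $2.68.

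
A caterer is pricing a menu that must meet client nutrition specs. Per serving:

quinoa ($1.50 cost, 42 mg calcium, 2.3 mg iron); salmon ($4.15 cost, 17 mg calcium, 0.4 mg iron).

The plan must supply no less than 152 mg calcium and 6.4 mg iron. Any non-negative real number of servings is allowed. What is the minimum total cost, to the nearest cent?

$5.43

Minimising a linear cost over {calcium ≥ 152, iron ≥ 6.4, servings ≥ 0} — the optimum is at a vertex, using one or two foods.
quinoa only: max(152/42, 6.4/2.3) = 3.619 servings → $5.43.
salmon only: max(152/17, 6.4/0.4) = 16 servings → $66.40.
quinoa + salmon with both tight: 2.152 servings and 3.623 servings → $18.27.
The minimum over all feasible corners is $5.43.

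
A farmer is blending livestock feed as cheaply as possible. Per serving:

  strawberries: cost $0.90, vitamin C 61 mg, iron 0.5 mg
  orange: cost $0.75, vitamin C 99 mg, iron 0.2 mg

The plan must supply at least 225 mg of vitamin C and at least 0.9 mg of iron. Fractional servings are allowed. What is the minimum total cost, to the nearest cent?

$2.22

Compare the cost at each extreme point of the feasible region.
strawberries only: max(225/61, 0.9/0.5) = 3.689 servings → $3.32.
orange only: max(225/99, 0.9/0.2) = 4.5 servings → $3.38.
strawberries + orange with both tight: 1.182 servings and 1.544 servings → $2.22.
So the least-cost plan costs $2.22.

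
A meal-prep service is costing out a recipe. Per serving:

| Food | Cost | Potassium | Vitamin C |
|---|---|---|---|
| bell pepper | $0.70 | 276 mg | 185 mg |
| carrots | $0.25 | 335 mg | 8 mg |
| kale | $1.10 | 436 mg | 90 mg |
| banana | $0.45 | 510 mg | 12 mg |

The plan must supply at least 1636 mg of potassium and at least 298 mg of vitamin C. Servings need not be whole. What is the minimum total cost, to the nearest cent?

With two linear requirements the optimum uses one or two foods; enumerate the corners.
bell pepper only: max(1636/276, 298/185) = 5.928 servings → $4.15.
carrots only: max(1636/335, 298/8) = 37.25 servings → $9.31.
kale only: max(1636/436, 298/90) = 3.752 servings → $4.13.
banana only: max(1636/510, 298/12) = 24.83 servings → $11.18.
bell pepper + carrots with both tight: 1.451 servings and 3.688 servings → $1.94.
bell pepper + kale with both targets exact would need a negative amount; discard.
bell pepper + banana with both tight: 1.454 servings and 2.421 servings → $2.11.
carrots + kale with both tight: 0.6493 servings and 3.253 servings → $3.74.
carrots + banana with both targets exact would need a negative amount; discard.
kale + banana with both tight: 3.254 servings and 0.4257 servings → $3.77.
The minimum over all feasible corners is $1.94.

$1.94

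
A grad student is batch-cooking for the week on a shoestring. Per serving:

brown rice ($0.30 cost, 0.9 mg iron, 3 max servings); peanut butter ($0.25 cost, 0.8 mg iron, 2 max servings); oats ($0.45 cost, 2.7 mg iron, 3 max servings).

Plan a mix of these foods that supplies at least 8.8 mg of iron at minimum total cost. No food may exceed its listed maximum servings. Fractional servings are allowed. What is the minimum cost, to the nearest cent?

$1.57

Cost per mg of iron: oats $0.1667, peanut butter $0.3125, brown rice $0.3333.
Take 3 servings of oats: +8.1 mg iron for $1.35 (total $1.35, still need 0.7 mg).
Take 0.875 servings of peanut butter: +0.7 mg iron for $0.22 (total $1.57, still need 0.0 mg).
Filling from the cheapest source first is optimal under one linear minimum: $1.57.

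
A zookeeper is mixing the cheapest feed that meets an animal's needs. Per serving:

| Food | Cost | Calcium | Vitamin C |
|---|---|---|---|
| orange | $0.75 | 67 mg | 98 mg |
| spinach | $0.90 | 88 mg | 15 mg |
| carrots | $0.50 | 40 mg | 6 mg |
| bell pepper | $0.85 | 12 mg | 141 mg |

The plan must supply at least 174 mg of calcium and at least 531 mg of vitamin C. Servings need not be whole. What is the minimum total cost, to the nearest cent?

orange only: max(174/67, 531/98) = 5.418 servings → $4.06.
spinach only: max(174/88, 531/15) = 35.4 servings → $31.86.
carrots only: max(174/40, 531/6) = 88.5 servings → $44.25.
bell pepper only: max(174/12, 531/141) = 14.5 servings → $12.32.
orange + spinach: intersection lies outside the first quadrant.
orange + carrots: the both-tight solution has a negative serving — not a feasible corner.
orange + bell pepper with both tight: 2.196 servings and 2.24 servings → $3.55.
spinach + carrots: the both-tight solution has a negative serving — not a feasible corner.
spinach + bell pepper with both tight: 1.485 servings and 3.608 servings → $4.40.
carrots + bell pepper with both tight: 3.262 servings and 3.627 servings → $4.71.
So the least-cost plan costs $3.55.

$3.55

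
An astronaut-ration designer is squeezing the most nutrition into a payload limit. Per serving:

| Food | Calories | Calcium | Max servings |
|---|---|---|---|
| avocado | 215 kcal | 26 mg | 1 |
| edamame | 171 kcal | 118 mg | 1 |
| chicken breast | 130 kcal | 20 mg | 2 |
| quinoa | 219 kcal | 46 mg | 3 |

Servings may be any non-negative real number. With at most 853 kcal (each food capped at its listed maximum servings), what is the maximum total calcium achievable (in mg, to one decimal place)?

Calcium per kcal: edamame 0.6901, quinoa 0.21, chicken breast 0.1538, avocado 0.1209.
Take 1 serving of edamame: uses 171 kcal, +118.0 mg calcium (running total 118.0 mg).
Take 3 servings of quinoa: uses 657 kcal, +138.0 mg calcium (running total 256.0 mg).
Take 0.1923 servings of chicken breast: uses 25 kcal, +3.8 mg calcium (running total 259.8 mg).
Filling greedily by calcium-per-kcal is optimal for one linear limit, giving 259.8 mg.

259.8 mg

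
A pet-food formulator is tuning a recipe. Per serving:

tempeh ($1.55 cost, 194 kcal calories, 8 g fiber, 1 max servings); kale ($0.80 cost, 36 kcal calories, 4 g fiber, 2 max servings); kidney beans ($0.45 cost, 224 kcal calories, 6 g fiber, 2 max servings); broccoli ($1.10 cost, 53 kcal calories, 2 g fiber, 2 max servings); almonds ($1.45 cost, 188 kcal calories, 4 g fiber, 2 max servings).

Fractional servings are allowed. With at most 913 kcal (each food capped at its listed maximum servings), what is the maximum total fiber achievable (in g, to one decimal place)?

34.0 g

Fiber per kcal: kale 0.1111, tempeh 0.04124, broccoli 0.03774, kidney beans 0.02679, almonds 0.02128.
Take 2 servings of kale: uses 72 kcal, +8.0 g fiber (running total 8.0 g).
Take 1 serving of tempeh: uses 194 kcal, +8.0 g fiber (running total 16.0 g).
Take 2 servings of broccoli: uses 106 kcal, +4.0 g fiber (running total 20.0 g).
Take 2 servings of kidney beans: uses 448 kcal, +12.0 g fiber (running total 32.0 g).
Take 0.4947 servings of almonds: uses 93 kcal, +2.0 g fiber (running total 34.0 g).
Filling greedily by fiber-per-kcal is optimal for one linear limit, giving 34.0 g.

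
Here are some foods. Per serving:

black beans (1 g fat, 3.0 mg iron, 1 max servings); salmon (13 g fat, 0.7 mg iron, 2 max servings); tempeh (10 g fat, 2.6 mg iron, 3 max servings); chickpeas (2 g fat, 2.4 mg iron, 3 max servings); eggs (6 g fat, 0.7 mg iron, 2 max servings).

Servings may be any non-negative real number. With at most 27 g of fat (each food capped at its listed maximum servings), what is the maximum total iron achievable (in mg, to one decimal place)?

15.4 mg

Iron per g fat: black beans 3, chickpeas 1.2, tempeh 0.26, eggs 0.1167, salmon 0.05385.
Take 1 serving of black beans: uses 1 g fat, +3.0 mg iron (running total 3.0 mg).
Take 3 servings of chickpeas: uses 6 g fat, +7.2 mg iron (running total 10.2 mg).
Take 2 servings of tempeh: uses 20 g fat, +5.2 mg iron (running total 15.4 mg).
Greedy by best ratio exhausts the fat allowance optimally: 15.4 mg.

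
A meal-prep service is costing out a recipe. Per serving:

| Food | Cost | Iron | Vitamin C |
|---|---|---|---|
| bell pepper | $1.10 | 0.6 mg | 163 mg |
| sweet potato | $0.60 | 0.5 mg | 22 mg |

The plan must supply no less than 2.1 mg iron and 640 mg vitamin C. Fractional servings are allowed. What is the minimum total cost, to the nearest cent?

$4.32

The cheapest plan sits at a corner of the feasible region — with two constraints it uses at most two foods.
bell pepper only: max(2.1/0.6, 640/163) = 3.926 servings → $4.32.
sweet potato only: max(2.1/0.5, 640/22) = 29.09 servings → $17.45.
bell pepper + sweet potato with both targets exact would need a negative amount; discard.
The minimum over all feasible corners is $4.32.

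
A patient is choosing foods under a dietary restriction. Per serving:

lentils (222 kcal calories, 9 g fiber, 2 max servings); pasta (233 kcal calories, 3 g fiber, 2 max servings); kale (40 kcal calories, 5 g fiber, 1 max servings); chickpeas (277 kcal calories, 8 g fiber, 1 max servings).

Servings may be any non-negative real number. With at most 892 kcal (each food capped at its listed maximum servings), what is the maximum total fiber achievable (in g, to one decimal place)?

32.7 g

Fiber per kcal: kale 0.125, lentils 0.04054, chickpeas 0.02888, pasta 0.01288.
Take 1 serving of kale: uses 40 kcal, +5.0 g fiber (running total 5.0 g).
Take 2 servings of lentils: uses 444 kcal, +18.0 g fiber (running total 23.0 g).
Take 1 serving of chickpeas: uses 277 kcal, +8.0 g fiber (running total 31.0 g).
Take 0.5622 servings of pasta: uses 131 kcal, +1.7 g fiber (running total 32.7 g).
Filling greedily by fiber-per-kcal is optimal for one linear limit, giving 32.7 g.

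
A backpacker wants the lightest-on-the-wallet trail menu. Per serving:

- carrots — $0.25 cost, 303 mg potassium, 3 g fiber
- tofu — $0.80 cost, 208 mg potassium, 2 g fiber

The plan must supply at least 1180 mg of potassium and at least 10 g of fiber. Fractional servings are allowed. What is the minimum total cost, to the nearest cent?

$0.97

Check every corner: each single food scaled to meet both minima, and each pair solved so both constraints bind.
carrots only: max(1180/303, 10/3) = 3.894 servings → $0.97.
tofu only: max(1180/208, 10/2) = 5.673 servings → $4.54.
carrots + tofu: the both-tight solution has a negative serving — not a feasible corner.
So the least-cost plan costs $0.97.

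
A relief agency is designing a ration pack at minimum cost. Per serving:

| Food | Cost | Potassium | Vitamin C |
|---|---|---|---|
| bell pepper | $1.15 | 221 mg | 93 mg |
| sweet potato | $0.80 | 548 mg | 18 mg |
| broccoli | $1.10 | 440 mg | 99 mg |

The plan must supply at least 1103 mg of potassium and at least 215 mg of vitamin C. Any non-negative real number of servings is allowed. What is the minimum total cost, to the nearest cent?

$2.58

This is a tiny linear program; its minimum lies at a vertex of the feasible set. List the vertices and price them.
bell pepper only: max(1103/221, 215/93) = 4.991 servings → $5.74.
sweet potato only: max(1103/548, 215/18) = 11.94 servings → $9.56.
broccoli only: max(1103/440, 215/99) = 2.507 servings → $2.76.
bell pepper + sweet potato with both tight: 2.085 servings and 1.172 servings → $3.34.
bell pepper + broccoli with both targets exact would need a negative amount; discard.
sweet potato + broccoli with both tight: 0.3151 servings and 2.114 servings → $2.58.
So the least-cost plan costs $2.58.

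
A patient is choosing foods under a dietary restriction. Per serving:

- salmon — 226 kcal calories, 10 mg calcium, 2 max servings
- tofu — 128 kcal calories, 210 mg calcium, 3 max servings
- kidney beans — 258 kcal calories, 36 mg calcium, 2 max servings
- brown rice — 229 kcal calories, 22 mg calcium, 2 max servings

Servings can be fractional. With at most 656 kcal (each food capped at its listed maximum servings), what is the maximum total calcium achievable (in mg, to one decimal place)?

Calcium per kcal: tofu 1.641, kidney beans 0.1395, brown rice 0.09607, salmon 0.04425.
Take 3 servings of tofu: uses 384 kcal, +630.0 mg calcium (running total 630.0 mg).
Take 1.054 servings of kidney beans: uses 272 kcal, +38.0 mg calcium (running total 668.0 mg).
Filling greedily by calcium-per-kcal is optimal for one linear limit, giving 668.0 mg.

668.0 mg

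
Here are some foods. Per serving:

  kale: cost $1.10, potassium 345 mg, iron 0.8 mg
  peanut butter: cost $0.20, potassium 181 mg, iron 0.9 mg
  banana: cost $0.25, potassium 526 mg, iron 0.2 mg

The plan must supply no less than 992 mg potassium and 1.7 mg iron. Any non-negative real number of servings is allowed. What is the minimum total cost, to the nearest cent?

$0.65

The cheapest plan sits at a corner of the feasible region — with two constraints it uses at most two foods.
kale only: max(992/345, 1.7/0.8) = 2.875 servings → $3.16.
peanut butter only: max(992/181, 1.7/0.9) = 5.481 servings → $1.10.
banana only: max(992/526, 1.7/0.2) = 8.5 servings → $2.12.
kale + peanut butter with both targets exact would need a negative amount; discard.
kale + banana with both tight: 1.978 servings and 0.5887 servings → $2.32.
peanut butter + banana with both tight: 1.591 servings and 1.338 servings → $0.65.
So the least-cost plan costs $0.65.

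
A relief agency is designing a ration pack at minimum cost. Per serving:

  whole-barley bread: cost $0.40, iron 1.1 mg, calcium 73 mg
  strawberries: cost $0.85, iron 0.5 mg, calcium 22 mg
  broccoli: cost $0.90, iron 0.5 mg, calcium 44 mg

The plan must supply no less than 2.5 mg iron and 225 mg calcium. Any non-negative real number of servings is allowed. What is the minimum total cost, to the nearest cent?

For a min-cost LP with two ≥-constraints, a basic feasible solution has at most two positive variables.
whole-barley bread only: max(2.5/1.1, 225/73) = 3.082 servings → $1.23.
strawberries only: max(2.5/0.5, 225/22) = 10.23 servings → $8.69.
broccoli only: max(2.5/0.5, 225/44) = 5.114 servings → $4.60.
whole-barley bread + strawberries: the both-tight solution has a negative serving — not a feasible corner.
whole-barley bread + broccoli: intersection lies outside the first quadrant.
strawberries + broccoli: the both-tight solution has a negative serving — not a feasible corner.
The minimum over all feasible corners is $1.23.

$1.23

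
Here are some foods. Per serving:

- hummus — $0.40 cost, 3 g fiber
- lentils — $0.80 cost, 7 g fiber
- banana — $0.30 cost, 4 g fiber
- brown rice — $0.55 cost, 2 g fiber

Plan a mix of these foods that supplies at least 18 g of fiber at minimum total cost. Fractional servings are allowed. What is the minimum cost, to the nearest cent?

$1.35

Cost per g of fiber: banana $0.0750, lentils $0.1143, hummus $0.1333, brown rice $0.2750.
With no serving limits, use only banana: 18 g / 4 g = 4.5 servings × $0.30 = $1.35.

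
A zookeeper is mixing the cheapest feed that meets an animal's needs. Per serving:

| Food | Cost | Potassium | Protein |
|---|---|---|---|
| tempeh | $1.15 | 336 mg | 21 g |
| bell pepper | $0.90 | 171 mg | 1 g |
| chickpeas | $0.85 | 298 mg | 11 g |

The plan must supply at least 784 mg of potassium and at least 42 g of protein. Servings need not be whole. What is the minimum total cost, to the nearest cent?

$2.53

The cheapest plan sits at a corner of the feasible region — with two constraints it uses at most two foods.
tempeh only: max(784/336, 42/21) = 2.333 servings → $2.68.
bell pepper only: max(784/171, 42/1) = 42 servings → $37.80.
chickpeas only: max(784/298, 42/11) = 3.818 servings → $3.25.
tempeh + bell pepper with both tight: 1.966 servings and 0.7226 servings → $2.91.
tempeh + chickpeas with both tight: 1.519 servings and 0.918 servings → $2.53.
bell pepper + chickpeas: intersection lies outside the first quadrant.
The minimum over all feasible corners is $2.53.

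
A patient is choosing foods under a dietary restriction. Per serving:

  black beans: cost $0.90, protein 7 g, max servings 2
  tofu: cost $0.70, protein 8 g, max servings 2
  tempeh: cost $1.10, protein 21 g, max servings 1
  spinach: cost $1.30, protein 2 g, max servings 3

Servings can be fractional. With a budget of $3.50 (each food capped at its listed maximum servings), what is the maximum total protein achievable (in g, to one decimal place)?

44.8 g

Protein per dollar: tempeh 19.09, tofu 11.43, black beans 7.778, spinach 1.538.
Take 1 serving of tempeh: spends $1.10, +21.0 g protein (running total 21.0 g).
Take 2 servings of tofu: spends $1.40, +16.0 g protein (running total 37.0 g).
Take 1.111 servings of black beans: spends $1.00, +7.8 g protein (running total 44.8 g).
Filling greedily by protein-per-dollar is optimal for one linear limit, giving 44.8 g.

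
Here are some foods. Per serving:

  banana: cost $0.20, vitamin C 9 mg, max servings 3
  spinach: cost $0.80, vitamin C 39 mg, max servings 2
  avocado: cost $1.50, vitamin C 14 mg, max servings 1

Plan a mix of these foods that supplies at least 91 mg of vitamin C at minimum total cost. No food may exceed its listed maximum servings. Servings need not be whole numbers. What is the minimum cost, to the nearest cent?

Cost per mg of vitamin C: spinach $0.0205, banana $0.0222, avocado $0.1071.
Take 2 servings of spinach: +78.0 mg vitamin C for $1.60 (total $1.60, still need 13.0 mg).
Take 1.444 servings of banana: +13.0 mg vitamin C for $0.29 (total $1.89, still need 0.0 mg).
Filling from the cheapest source first is optimal under one linear minimum: $1.89.

$1.89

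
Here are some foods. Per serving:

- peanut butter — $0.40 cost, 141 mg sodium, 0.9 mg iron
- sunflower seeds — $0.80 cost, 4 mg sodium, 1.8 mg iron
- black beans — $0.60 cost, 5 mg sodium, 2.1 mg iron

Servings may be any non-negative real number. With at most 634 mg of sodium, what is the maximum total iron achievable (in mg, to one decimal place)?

Iron per mg sodium: sunflower seeds 0.45, black beans 0.42, peanut butter 0.006383.
With no serving limits, spend the whole sodium allowance on sunflower seeds: 634 mg / 4 mg × 1.8 mg = 285.3 mg.

285.3 mg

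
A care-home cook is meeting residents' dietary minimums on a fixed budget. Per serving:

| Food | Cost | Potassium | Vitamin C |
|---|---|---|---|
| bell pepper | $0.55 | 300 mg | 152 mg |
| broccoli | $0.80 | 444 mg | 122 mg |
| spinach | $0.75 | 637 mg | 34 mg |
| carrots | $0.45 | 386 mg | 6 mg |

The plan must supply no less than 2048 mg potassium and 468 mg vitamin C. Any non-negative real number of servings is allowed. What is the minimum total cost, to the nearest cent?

Check every corner: each single food scaled to meet both minima, and each pair solved so both constraints bind.
bell pepper only: max(2048/300, 468/152) = 6.827 servings → $3.75.
broccoli only: max(2048/444, 468/122) = 4.613 servings → $3.69.
spinach only: max(2048/637, 468/34) = 13.76 servings → $10.32.
carrots only: max(2048/386, 468/6) = 78 servings → $35.10.
bell pepper + broccoli: the both-tight solution has a negative serving — not a feasible corner.
bell pepper + spinach with both tight: 2.638 servings and 1.973 servings → $2.93.
bell pepper + carrots with both tight: 2.96 servings and 3.005 servings → $2.98.
broccoli + spinach with both tight: 3.649 servings and 0.6718 servings → $3.42.
broccoli + carrots with both tight: 3.79 servings and 0.9468 servings → $3.46.
spinach + carrots: the both-tight solution has a negative serving — not a feasible corner.
So the least-cost plan costs $2.93.

$2.93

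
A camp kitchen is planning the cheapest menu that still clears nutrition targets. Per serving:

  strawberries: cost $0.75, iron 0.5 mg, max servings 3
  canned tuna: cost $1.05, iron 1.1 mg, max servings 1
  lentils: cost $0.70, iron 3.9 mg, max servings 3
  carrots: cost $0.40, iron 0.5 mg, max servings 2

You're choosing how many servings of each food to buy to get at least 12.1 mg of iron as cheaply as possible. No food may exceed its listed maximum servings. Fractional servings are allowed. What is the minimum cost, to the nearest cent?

Cost per mg of iron: lentils $0.1795, carrots $0.8000, canned tuna $0.9545, strawberries $1.5000.
Take 3 servings of lentils: +11.7 mg iron for $2.10 (total $2.10, still need 0.4 mg).
Take 0.8 servings of carrots: +0.4 mg iron for $0.32 (total $2.42, still need 0.0 mg).
Filling from the cheapest source first is optimal under one linear minimum: $2.42.

$2.42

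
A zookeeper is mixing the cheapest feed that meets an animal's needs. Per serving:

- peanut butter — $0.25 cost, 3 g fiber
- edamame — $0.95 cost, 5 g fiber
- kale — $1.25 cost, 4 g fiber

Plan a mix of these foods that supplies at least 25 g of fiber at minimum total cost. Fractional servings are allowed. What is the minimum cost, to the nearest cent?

$2.08

Cost per g of fiber: peanut butter $0.0833, edamame $0.1900, kale $0.3125.
With no serving limits, use only peanut butter: 25 g / 3 g = 8.333 servings × $0.25 = $2.08.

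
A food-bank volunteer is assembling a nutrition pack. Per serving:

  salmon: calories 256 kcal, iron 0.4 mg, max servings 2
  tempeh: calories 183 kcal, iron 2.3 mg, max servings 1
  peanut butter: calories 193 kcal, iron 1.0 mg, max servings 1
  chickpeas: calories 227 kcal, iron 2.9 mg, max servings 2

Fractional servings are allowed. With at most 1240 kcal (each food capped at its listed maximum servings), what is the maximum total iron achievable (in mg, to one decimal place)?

Iron per kcal: chickpeas 0.01278, tempeh 0.01257, peanut butter 0.005181, salmon 0.001563.
Take 2 servings of chickpeas: uses 454 kcal, +5.8 mg iron (running total 5.8 mg).
Take 1 serving of tempeh: uses 183 kcal, +2.3 mg iron (running total 8.1 mg).
Take 1 serving of peanut butter: uses 193 kcal, +1.0 mg iron (running total 9.1 mg).
Take 1.602 servings of salmon: uses 410 kcal, +0.6 mg iron (running total 9.7 mg).
Greedy by best ratio exhausts the calories allowance optimally: 9.7 mg.

9.7 mg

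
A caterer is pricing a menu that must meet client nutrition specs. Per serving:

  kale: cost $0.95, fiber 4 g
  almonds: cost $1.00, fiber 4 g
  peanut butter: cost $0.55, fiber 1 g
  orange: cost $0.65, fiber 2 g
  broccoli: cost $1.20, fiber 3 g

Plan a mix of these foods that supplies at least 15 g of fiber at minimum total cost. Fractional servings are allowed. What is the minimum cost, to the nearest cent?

$3.56

Cost per g of fiber: kale $0.2375, almonds $0.2500, orange $0.3250, broccoli $0.4000, peanut butter $0.5500.
With no serving limits, use only kale: 15 g / 4 g = 3.75 servings × $0.95 = $3.56.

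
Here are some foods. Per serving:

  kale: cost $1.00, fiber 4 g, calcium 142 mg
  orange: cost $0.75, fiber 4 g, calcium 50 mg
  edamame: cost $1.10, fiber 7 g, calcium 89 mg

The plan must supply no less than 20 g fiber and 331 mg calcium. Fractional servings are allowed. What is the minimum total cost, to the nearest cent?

$3.46

kale only: max(20/4, 331/142) = 5 servings → $5.00.
orange only: max(20/4, 331/50) = 6.62 servings → $4.96.
edamame only: max(20/7, 331/89) = 3.719 servings → $4.09.
kale + orange with both tight: 0.8804 servings and 4.12 servings → $3.97.
kale + edamame with both tight: 0.8417 servings and 2.376 servings → $3.46.
orange + edamame with both targets exact would need a negative amount; discard.
Cheapest feasible corner: $3.46.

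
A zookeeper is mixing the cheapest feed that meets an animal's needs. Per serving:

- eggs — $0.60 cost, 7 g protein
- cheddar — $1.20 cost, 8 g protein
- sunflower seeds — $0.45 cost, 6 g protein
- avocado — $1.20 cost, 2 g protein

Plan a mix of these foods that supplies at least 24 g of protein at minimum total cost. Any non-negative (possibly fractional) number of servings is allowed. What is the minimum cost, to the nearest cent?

Cost per g of protein: sunflower seeds $0.0750, eggs $0.0857, cheddar $0.1500, avocado $0.6000.
With no serving limits, use only sunflower seeds: 24 g / 6 g = 4 servings × $0.45 = $1.80.

$1.80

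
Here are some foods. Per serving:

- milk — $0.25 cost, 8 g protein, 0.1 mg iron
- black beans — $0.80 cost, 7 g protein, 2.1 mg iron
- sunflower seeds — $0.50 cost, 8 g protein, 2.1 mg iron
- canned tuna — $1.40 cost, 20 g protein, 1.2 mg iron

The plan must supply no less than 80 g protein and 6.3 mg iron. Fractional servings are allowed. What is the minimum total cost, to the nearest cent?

For a min-cost LP with two ≥-constraints, a basic feasible solution has at most two positive variables.
milk only: max(80/8, 6.3/0.1) = 63 servings → $15.75.
black beans only: max(80/7, 6.3/2.1) = 11.43 servings → $9.14.
sunflower seeds only: max(80/8, 6.3/2.1) = 10 servings → $5.00.
canned tuna only: max(80/20, 6.3/1.2) = 5.25 servings → $7.35.
milk + black beans with both tight: 7.696 servings and 2.634 servings → $4.03.
milk + sunflower seeds with both tight: 7.35 servings and 2.65 servings → $3.16.
milk + canned tuna: the both-tight solution has a negative serving — not a feasible corner.
black beans + sunflower seeds: the both-tight solution has a negative serving — not a feasible corner.
black beans + canned tuna with both tight: 0.8929 servings and 3.688 servings → $5.88.
sunflower seeds + canned tuna with both tight: 0.9259 servings and 3.63 servings → $5.54.
The minimum over all feasible corners is $3.16.

$3.16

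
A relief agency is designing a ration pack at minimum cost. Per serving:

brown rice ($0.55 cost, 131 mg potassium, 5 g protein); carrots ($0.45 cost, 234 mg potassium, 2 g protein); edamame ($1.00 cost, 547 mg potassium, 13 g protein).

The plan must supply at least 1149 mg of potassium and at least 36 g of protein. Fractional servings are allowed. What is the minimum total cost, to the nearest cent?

brown rice only: max(1149/131, 36/5) = 8.771 servings → $4.82.
carrots only: max(1149/234, 36/2) = 18 servings → $8.10.
edamame only: max(1149/547, 36/13) = 2.769 servings → $2.77.
brown rice + carrots with both tight: 6.747 servings and 1.133 servings → $4.22.
brown rice + edamame with both tight: 4.608 servings and 0.9971 servings → $3.53.
carrots + edamame with both targets exact would need a negative amount; discard.
The minimum over all feasible corners is $2.77.

$2.77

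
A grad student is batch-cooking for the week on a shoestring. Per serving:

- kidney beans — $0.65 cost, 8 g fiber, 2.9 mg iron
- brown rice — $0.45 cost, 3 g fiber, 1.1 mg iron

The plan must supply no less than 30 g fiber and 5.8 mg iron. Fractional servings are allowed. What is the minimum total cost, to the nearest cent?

$2.44

Check every corner: each single food scaled to meet both minima, and each pair solved so both constraints bind.
kidney beans only: max(30/8, 5.8/2.9) = 3.75 servings → $2.44.
brown rice only: max(30/3, 5.8/1.1) = 10 servings → $4.50.
kidney beans + brown rice: intersection lies outside the first quadrant.
So the least-cost plan costs $2.44.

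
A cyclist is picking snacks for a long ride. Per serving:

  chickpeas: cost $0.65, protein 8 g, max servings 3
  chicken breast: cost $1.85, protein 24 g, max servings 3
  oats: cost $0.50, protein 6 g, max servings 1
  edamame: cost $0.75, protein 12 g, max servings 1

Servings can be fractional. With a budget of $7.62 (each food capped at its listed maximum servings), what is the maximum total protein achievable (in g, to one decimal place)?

Protein per dollar: edamame 16, chicken breast 12.97, chickpeas 12.31, oats 12.
Take 1 serving of edamame: spends $0.75, +12.0 g protein (running total 12.0 g).
Take 3 servings of chicken breast: spends $5.55, +72.0 g protein (running total 84.0 g).
Take 2.031 servings of chickpeas: spends $1.32, +16.2 g protein (running total 100.2 g).
Greedy by best ratio exhausts the cost allowance optimally: 100.2 g.

100.2 g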